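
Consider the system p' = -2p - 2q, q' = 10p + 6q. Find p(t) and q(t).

Coefficient matrix A = [[-2, -2], [10, 6]].
Characteristic polynomial det(A - λI) = λ^2 - 4λ + 8 = 0.
Eigenvalues λ = 2 ± 2i (complex conjugate pair).
For λ=2+2i: an eigenvector is (0,1) - i(-1,2) = (0 + i, 1 - 2i).
A real fundamental pair from Re and Im of e^((2+2i)t)v: X_1 = e^(2t)(cos(2t)·(0,1) + sin(2t)·(-1,2)), X_2 = e^(2t)(sin(2t)·(0,1) - cos(2t)·(-1,2)).
General solution: c_1X_1 + c_2X_2.

p(t) = -c_1e^(2t)sin(2t) + c_2e^(2t)cos(2t), q(t) = 2c_1e^(2t)sin(2t) + c_1e^(2t)cos(2t) + c_2e^(2t)sin(2t) - 2c_2e^(2t)cos(2t)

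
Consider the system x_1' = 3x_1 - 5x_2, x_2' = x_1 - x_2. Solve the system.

x_1(t) = 2c_1e^(t)sin(t) + c_1e^(t)cos(t) + c_2e^(t)sin(t) - 2c_2e^(t)cos(t), x_2(t) = c_1e^(t)sin(t) - c_2e^(t)cos(t)

Coefficient matrix A = [[3, -5], [1, -1]].
Characteristic polynomial det(A - λI) = λ^2 - 2λ + 2 = 0.
Eigenvalues λ = 1 ± i (complex conjugate pair).
For λ=1+i: an eigenvector is (1,0) - i(2,1) = (1 - 2i, 0 - i).
A real fundamental pair from Re and Im of e^((1+i)t)v: X_1 = e^(t)(cos(t)·(1,0) + sin(t)·(2,1)), X_2 = e^(t)(sin(t)·(1,0) - cos(t)·(2,1)).
General solution: c_1X_1 + c_2X_2.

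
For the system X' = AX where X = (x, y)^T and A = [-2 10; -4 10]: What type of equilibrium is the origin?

unstable spiral

A = [[-2,10],[-4,10]]; det(A-λI) = λ^2 - 8λ + 20.
λ = 4 ± 2i: positive real part.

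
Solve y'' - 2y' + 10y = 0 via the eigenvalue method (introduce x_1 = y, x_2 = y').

Let x_1 = y, x_2 = y'. Then x_1' = x_2 and x_2' = -10x_1 + 2x_2.
A = [[0,1],[-10,2]]; det(A-λI) = λ^2 - 2λ + 10.
Eigenvalues λ = 1 ± 3i.

y(t) = C_1e^(t)cos(3t) + C_2e^(t)sin(3t)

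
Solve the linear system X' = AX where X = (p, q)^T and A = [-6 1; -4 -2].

Coefficient matrix A = [[-6, 1], [-4, -2]].
Characteristic polynomial det(A - λI) = λ^2 + 8λ + 16 = 0.
Single eigenvalue λ = -4 with algebraic multiplicity 2.
Eigenvector v = (-1,-2); generalized eigenvector w with (A-λI)w=v is (-1,-3).
General solution: e^(-4t)[C_1·v + C_2·(t·v + w)].

p(t) = -C_1e^(-4t) - C_2te^(-4t) - C_2e^(-4t), q(t) = -2C_1e^(-4t) - 2C_2te^(-4t) - 3C_2e^(-4t)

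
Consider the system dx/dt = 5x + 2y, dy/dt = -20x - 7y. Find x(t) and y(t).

x(t) = -C_1e^(-t)sin(2t) + C_2e^(-t)cos(2t), y(t) = 3C_1e^(-t)sin(2t) - C_1e^(-t)cos(2t) - C_2e^(-t)sin(2t) - 3C_2e^(-t)cos(2t)

Coefficient matrix A = [[5, 2], [-20, -7]].
Characteristic polynomial det(A - λI) = λ^2 + 2λ + 5 = 0.
Eigenvalues λ = -1 ± 2i (complex conjugate pair).
For λ=-1+2i: an eigenvector is (0,-1) - i(-1,3) = (0 + i, -1 - 3i).
A real fundamental pair from Re and Im of e^((-1+2i)t)v: X_1 = e^(-t)(cos(2t)·(0,-1) + sin(2t)·(-1,3)), X_2 = e^(-t)(sin(2t)·(0,-1) - cos(2t)·(-1,3)).
General solution: C_1X_1 + C_2X_2.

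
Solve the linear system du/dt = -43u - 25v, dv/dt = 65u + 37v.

Coefficient matrix A = [[-43, -25], [65, 37]].
Characteristic polynomial det(A - λI) = λ^2 + 6λ + 34 = 0.
Eigenvalues λ = -3 ± 5i (complex conjugate pair).
For λ=-3+5i: an eigenvector is (-1,2) - i(-2,3) = (-1 + 2i, 2 - 3i).
A real fundamental pair from Re and Im of e^((-3+5i)t)v: X_1 = e^(-3t)(cos(5t)·(-1,2) + sin(5t)·(-2,3)), X_2 = e^(-3t)(sin(5t)·(-1,2) - cos(5t)·(-2,3)).
General solution: C_1X_1 + C_2X_2.

u(t) = -2C_1e^(-3t)sin(5t) - C_1e^(-3t)cos(5t) - C_2e^(-3t)sin(5t) + 2C_2e^(-3t)cos(5t), v(t) = 3C_1e^(-3t)sin(5t) + 2C_1e^(-3t)cos(5t) + 2C_2e^(-3t)sin(5t) - 3C_2e^(-3t)cos(5t)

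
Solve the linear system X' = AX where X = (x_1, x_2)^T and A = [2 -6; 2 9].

x_1(t) = 2C_1e^(5t) + 3C_2e^(6t), x_2(t) = -C_1e^(5t) - 2C_2e^(6t)

Coefficient matrix A = [[2, -6], [2, 9]].
Characteristic polynomial det(A - λI) = λ^2 - 11λ + 30 = 0.
Eigenvalues λ = 5, 6.
For λ=5: (A-λI) row 1 is [-3, -6], so an eigenvector is (2, -1).
For λ=6: (A-λI) row 1 is [-4, -6], so an eigenvector is (3, -2).
General solution: C_1e^(5t)(2,-1) + C_2e^(6t)(3,-2).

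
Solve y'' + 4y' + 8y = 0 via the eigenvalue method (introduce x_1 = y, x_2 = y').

Let x_1 = y, x_2 = y'. Then x_1' = x_2 and x_2' = -8x_1 - 4x_2.
A = [[0,1],[-8,-4]]; det(A-λI) = λ^2 + 4λ + 8.
Eigenvalues λ = -2 ± 2i.

y(t) = c_1e^(-2t)cos(2t) + c_2e^(-2t)sin(2t)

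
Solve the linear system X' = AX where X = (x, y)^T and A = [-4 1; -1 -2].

Coefficient matrix A = [[-4, 1], [-1, -2]].
Characteristic polynomial det(A - λI) = λ^2 + 6λ + 9 = 0.
Single eigenvalue λ = -3 with algebraic multiplicity 2.
Eigenvector v = (-1,-1); generalized eigenvector w with (A-λI)w=v is (-1,-2).
General solution: e^(-3t)[C_1·v + C_2·(t·v + w)].

x(t) = -C_1e^(-3t) - C_2te^(-3t) - C_2e^(-3t), y(t) = -C_1e^(-3t) - C_2te^(-3t) - 2C_2e^(-3t)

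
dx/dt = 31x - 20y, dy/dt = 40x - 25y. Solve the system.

x(t) = -K_1e^(3t)sin(4t) + 2K_1e^(3t)cos(4t) + 2K_2e^(3t)sin(4t) + K_2e^(3t)cos(4t), y(t) = -K_1e^(3t)sin(4t) + 3K_1e^(3t)cos(4t) + 3K_2e^(3t)sin(4t) + K_2e^(3t)cos(4t)

Coefficient matrix A = [[31, -20], [40, -25]].
Characteristic polynomial det(A - λI) = λ^2 - 6λ + 25 = 0.
Eigenvalues λ = 3 ± 4i (complex conjugate pair).
For λ=3+4i: an eigenvector is (2,3) - i(-1,-1) = (2 + i, 3 + i).
A real fundamental pair from Re and Im of e^((3+4i)t)v: X_1 = e^(3t)(cos(4t)·(2,3) + sin(4t)·(-1,-1)), X_2 = e^(3t)(sin(4t)·(2,3) - cos(4t)·(-1,-1)).
General solution: K_1X_1 + K_2X_2.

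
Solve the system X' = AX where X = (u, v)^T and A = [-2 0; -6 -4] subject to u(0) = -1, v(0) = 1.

Coefficient matrix A = [[-2, 0], [-6, -4]].
Characteristic polynomial det(A - λI) = λ^2 + 6λ + 8 = 0.
Eigenvalues λ = -4, -2.
For λ=-4: (A-λI) row 1 is [2, 0], so an eigenvector is (0, 1).
For λ=-2: (A-λI) row 2 is [-6, -2], so an eigenvector is (-1, 3).
General solution: K_1e^(-4t)(0,1) + K_2e^(-2t)(-1,3).
Applying u(0)=-1, v(0)=1 gives K_1=-2, K_2=1.

u(t) = -e^(-2t), v(t) = 3e^(-2t) - 2e^(-4t)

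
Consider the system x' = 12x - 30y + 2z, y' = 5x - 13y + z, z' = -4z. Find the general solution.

x(t) = -2K_1e^(-4t) + 2K_2e^(-3t) + 3K_3e^(2t), y(t) = -K_1e^(-4t) + K_2e^(-3t) + K_3e^(2t), z(t) = K_1e^(-4t)

Coefficient matrix A = [[12, -30, 2], [5, -13, 1], [0, 0, -4]].
det(A - λI) = 0 gives eigenvalues λ = -4, -3, 2.
For λ=-4: eigenvector (-2,-1,1).
For λ=-3: eigenvector (2,1,0).
For λ=2: eigenvector (3,1,0).
General solution: K_1e^(-4t)(-2,-1,1) + K_2e^(-3t)(2,1,0) + K_3e^(2t)(3,1,0).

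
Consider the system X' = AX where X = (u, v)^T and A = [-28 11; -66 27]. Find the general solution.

Coefficient matrix A = [[-28, 11], [-66, 27]].
Characteristic polynomial det(A - λI) = λ^2 + λ - 30 = 0.
Eigenvalues λ = 5, -6.
For λ=5: (A-λI) row 1 is [-33, 11], so an eigenvector is (-1, -3).
For λ=-6: (A-λI) row 1 is [-22, 11], so an eigenvector is (1, 2).
General solution: K_1e^(5t)(-1,-3) + K_2e^(-6t)(1,2).

u(t) = -K_1e^(5t) + K_2e^(-6t), v(t) = -3K_1e^(5t) + 2K_2e^(-6t)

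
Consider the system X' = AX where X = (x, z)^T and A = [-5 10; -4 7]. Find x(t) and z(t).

Coefficient matrix A = [[-5, 10], [-4, 7]].
Characteristic polynomial det(A - λI) = λ^2 - 2λ + 5 = 0.
Eigenvalues λ = 1 ± 2i (complex conjugate pair).
For λ=1+2i: an eigenvector is (-1,-1) - i(-2,-1) = (-1 + 2i, -1 + i).
A real fundamental pair from Re and Im of e^((1+2i)t)v: X_1 = e^(t)(cos(2t)·(-1,-1) + sin(2t)·(-2,-1)), X_2 = e^(t)(sin(2t)·(-1,-1) - cos(2t)·(-2,-1)).
General solution: K_1X_1 + K_2X_2.

x(t) = -2K_1e^(t)sin(2t) - K_1e^(t)cos(2t) - K_2e^(t)sin(2t) + 2K_2e^(t)cos(2t), z(t) = -K_1e^(t)sin(2t) - K_1e^(t)cos(2t) - K_2e^(t)sin(2t) + K_2e^(t)cos(2t)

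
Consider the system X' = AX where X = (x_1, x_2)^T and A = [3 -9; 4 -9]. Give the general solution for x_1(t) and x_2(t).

x_1(t) = 3c_1e^(-3t) + 3c_2te^(-3t) - c_2e^(-3t), x_2(t) = 2c_1e^(-3t) + 2c_2te^(-3t) - c_2e^(-3t)

Coefficient matrix A = [[3, -9], [4, -9]].
Characteristic polynomial det(A - λI) = λ^2 + 6λ + 9 = 0.
Single eigenvalue λ = -3 with algebraic multiplicity 2.
Eigenvector v = (3,2); generalized eigenvector w with (A-λI)w=v is (-1,-1).
General solution: e^(-3t)[c_1·v + c_2·(t·v + w)].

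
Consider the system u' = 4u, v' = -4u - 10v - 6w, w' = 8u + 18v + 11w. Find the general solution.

u(t) = K_1e^(4t), v(t) = -2K_1e^(4t) + K_2e^(2t) + 2K_3e^(-t), w(t) = 4K_1e^(4t) - 2K_2e^(2t) - 3K_3e^(-t)

Coefficient matrix A = [[4, 0, 0], [-4, -10, -6], [8, 18, 11]].
det(A - λI) = 0 gives eigenvalues λ = 4, 2, -1.
For λ=4: eigenvector (1,-2,4).
For λ=2: eigenvector (0,1,-2).
For λ=-1: eigenvector (0,2,-3).
General solution: K_1e^(4t)(1,-2,4) + K_2e^(2t)(0,1,-2) + K_3e^(-t)(0,2,-3).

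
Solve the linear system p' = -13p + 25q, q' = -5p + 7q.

Coefficient matrix A = [[-13, 25], [-5, 7]].
Characteristic polynomial det(A - λI) = λ^2 + 6λ + 34 = 0.
Eigenvalues λ = -3 ± 5i (complex conjugate pair).
For λ=-3+5i: an eigenvector is (-2,-1) - i(-1,0) = (-2 + i, -1).
A real fundamental pair from Re and Im of e^((-3+5i)t)v: X_1 = e^(-3t)(cos(5t)·(-2,-1) + sin(5t)·(-1,0)), X_2 = e^(-3t)(sin(5t)·(-2,-1) - cos(5t)·(-1,0)).
General solution: K_1X_1 + K_2X_2.

p(t) = -K_1e^(-3t)sin(5t) - 2K_1e^(-3t)cos(5t) - 2K_2e^(-3t)sin(5t) + K_2e^(-3t)cos(5t), q(t) = -K_1e^(-3t)cos(5t) - K_2e^(-3t)sin(5t)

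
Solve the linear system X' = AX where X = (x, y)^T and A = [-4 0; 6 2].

x(t) = -C_2e^(-4t), y(t) = C_1e^(2t) + C_2e^(-4t)

Coefficient matrix A = [[-4, 0], [6, 2]].
Characteristic polynomial det(A - λI) = λ^2 + 2λ - 8 = 0.
Eigenvalues λ = 2, -4.
For λ=2: (A-λI) row 1 is [-6, 0], so an eigenvector is (0, 1).
For λ=-4: (A-λI) row 2 is [6, 6], so an eigenvector is (-1, 1).
General solution: C_1e^(2t)(0,1) + C_2e^(-4t)(-1,1).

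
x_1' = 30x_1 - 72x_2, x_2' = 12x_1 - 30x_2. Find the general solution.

Coefficient matrix A = [[30, -72], [12, -30]].
Characteristic polynomial det(A - λI) = λ^2 - 36 = 0.
Eigenvalues λ = -6, 6.
For λ=-6: (A-λI) row 1 is [36, -72], so an eigenvector is (-2, -1).
For λ=6: (A-λI) row 1 is [24, -72], so an eigenvector is (-3, -1).
General solution: C_1e^(-6t)(-2,-1) + C_2e^(6t)(-3,-1).

x_1(t) = -2C_1e^(-6t) - 3C_2e^(6t), x_2(t) = -C_1e^(-6t) - C_2e^(6t)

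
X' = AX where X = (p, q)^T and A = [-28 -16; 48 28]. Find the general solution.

Coefficient matrix A = [[-28, -16], [48, 28]].
Characteristic polynomial det(A - λI) = λ^2 - 16 = 0.
Eigenvalues λ = 4, -4.
For λ=4: (A-λI) row 1 is [-32, -16], so an eigenvector is (-1, 2).
For λ=-4: (A-λI) row 1 is [-24, -16], so an eigenvector is (-2, 3).
General solution: K_1e^(4t)(-1,2) + K_2e^(-4t)(-2,3).

p(t) = -K_1e^(4t) - 2K_2e^(-4t), q(t) = 2K_1e^(4t) + 3K_2e^(-4t)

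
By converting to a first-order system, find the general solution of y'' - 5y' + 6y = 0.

y(t) = K_1e^(3t) + K_2e^(2t)

Let x_1 = y, x_2 = y'. Then x_1' = x_2 and x_2' = -6x_1 + 5x_2.
A = [[0,1],[-6,5]]; det(A-λI) = λ^2 - 5λ + 6.
Eigenvalues λ = 3, 2 with eigenvectors (1,3), (1,2).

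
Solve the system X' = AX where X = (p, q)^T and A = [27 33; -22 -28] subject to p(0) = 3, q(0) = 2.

p(t) = 15e^(5t) - 12e^(-6t), q(t) = -10e^(5t) + 12e^(-6t)

Coefficient matrix A = [[27, 33], [-22, -28]].
Characteristic polynomial det(A - λI) = λ^2 + λ - 30 = 0.
Eigenvalues λ = 5, -6.
For λ=5: (A-λI) row 1 is [22, 33], so an eigenvector is (-3, 2).
For λ=-6: (A-λI) row 1 is [33, 33], so an eigenvector is (-1, 1).
General solution: c_1e^(5t)(-3,2) + c_2e^(-6t)(-1,1).
Applying p(0)=3, q(0)=2 gives c_1=-5, c_2=12.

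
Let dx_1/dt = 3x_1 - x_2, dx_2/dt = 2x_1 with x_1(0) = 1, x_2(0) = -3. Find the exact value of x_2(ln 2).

4

A = [[3,-1],[2,0]]; eigenvalues λ = 1, 2.
Eigenvectors: (1,2) for λ=1, (-1,-1) for λ=2.
From the initial condition, c_1 = -4, c_2 = -5.
x_2(ln 2) = (-4)(2^1)(2) + (-5)(2^2)(-1) = 4.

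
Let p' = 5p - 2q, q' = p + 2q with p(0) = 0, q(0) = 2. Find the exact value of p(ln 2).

-32

A = [[5,-2],[1,2]]; eigenvalues λ = 3, 4.
Eigenvectors: (1,1) for λ=3, (-2,-1) for λ=4.
From the initial condition, c_1 = 4, c_2 = 2.
p(ln 2) = (4)(2^3)(1) + (2)(2^4)(-2) = -32.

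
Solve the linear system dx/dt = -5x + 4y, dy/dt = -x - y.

Coefficient matrix A = [[-5, 4], [-1, -1]].
Characteristic polynomial det(A - λI) = λ^2 + 6λ + 9 = 0.
Single eigenvalue λ = -3 with algebraic multiplicity 2.
Eigenvector v = (-2,-1); generalized eigenvector w with (A-λI)w=v is (-3,-2).
General solution: e^(-3t)[C_1·v + C_2·(t·v + w)].

x(t) = -2C_1e^(-3t) - 2C_2te^(-3t) - 3C_2e^(-3t), y(t) = -C_1e^(-3t) - C_2te^(-3t) - 2C_2e^(-3t)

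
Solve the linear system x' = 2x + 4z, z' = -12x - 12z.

Coefficient matrix A = [[2, 4], [-12, -12]].
Characteristic polynomial det(A - λI) = λ^2 + 10λ + 24 = 0.
Eigenvalues λ = -6, -4.
For λ=-6: (A-λI) row 1 is [8, 4], so an eigenvector is (-1, 2).
For λ=-4: (A-λI) row 1 is [6, 4], so an eigenvector is (-2, 3).
General solution: C_1e^(-6t)(-1,2) + C_2e^(-4t)(-2,3).

x(t) = -C_1e^(-6t) - 2C_2e^(-4t), z(t) = 2C_1e^(-6t) + 3C_2e^(-4t)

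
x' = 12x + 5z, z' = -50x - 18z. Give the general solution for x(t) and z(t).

Coefficient matrix A = [[12, 5], [-50, -18]].
Characteristic polynomial det(A - λI) = λ^2 + 6λ + 34 = 0.
Eigenvalues λ = -3 ± 5i (complex conjugate pair).
For λ=-3+5i: an eigenvector is (0,1) - i(1,-3) = (0 - i, 1 + 3i).
A real fundamental pair from Re and Im of e^((-3+5i)t)v: X_1 = e^(-3t)(cos(5t)·(0,1) + sin(5t)·(1,-3)), X_2 = e^(-3t)(sin(5t)·(0,1) - cos(5t)·(1,-3)).
General solution: K_1X_1 + K_2X_2.

x(t) = K_1e^(-3t)sin(5t) - K_2e^(-3t)cos(5t), z(t) = -3K_1e^(-3t)sin(5t) + K_1e^(-3t)cos(5t) + K_2e^(-3t)sin(5t) + 3K_2e^(-3t)cos(5t)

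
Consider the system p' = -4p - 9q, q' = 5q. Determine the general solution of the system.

Coefficient matrix A = [[-4, -9], [0, 5]].
Characteristic polynomial det(A - λI) = λ^2 - λ - 20 = 0.
Eigenvalues λ = -4, 5.
For λ=-4: (A-λI) row 1 is [0, -9], so an eigenvector is (-1, 0).
For λ=5: (A-λI) row 1 is [-9, -9], so an eigenvector is (-1, 1).
General solution: K_1e^(-4t)(-1,0) + K_2e^(5t)(-1,1).

p(t) = -K_1e^(-4t) - K_2e^(5t), q(t) = K_2e^(5t)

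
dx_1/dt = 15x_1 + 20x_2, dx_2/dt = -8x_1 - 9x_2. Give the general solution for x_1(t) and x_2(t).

Coefficient matrix A = [[15, 20], [-8, -9]].
Characteristic polynomial det(A - λI) = λ^2 - 6λ + 25 = 0.
Eigenvalues λ = 3 ± 4i (complex conjugate pair).
For λ=3+4i: an eigenvector is (1,-1) - i(-2,1) = (1 + 2i, -1 - i).
A real fundamental pair from Re and Im of e^((3+4i)t)v: X_1 = e^(3t)(cos(4t)·(1,-1) + sin(4t)·(-2,1)), X_2 = e^(3t)(sin(4t)·(1,-1) - cos(4t)·(-2,1)).
General solution: c_1X_1 + c_2X_2.

x_1(t) = -2c_1e^(3t)sin(4t) + c_1e^(3t)cos(4t) + c_2e^(3t)sin(4t) + 2c_2e^(3t)cos(4t), x_2(t) = c_1e^(3t)sin(4t) - c_1e^(3t)cos(4t) - c_2e^(3t)sin(4t) - c_2e^(3t)cos(4t)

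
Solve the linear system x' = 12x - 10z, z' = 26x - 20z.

Coefficient matrix A = [[12, -10], [26, -20]].
Characteristic polynomial det(A - λI) = λ^2 + 8λ + 20 = 0.
Eigenvalues λ = -4 ± 2i (complex conjugate pair).
For λ=-4+2i: an eigenvector is (-2,-3) - i(-1,-2) = (-2 + i, -3 + 2i).
A real fundamental pair from Re and Im of e^((-4+2i)t)v: X_1 = e^(-4t)(cos(2t)·(-2,-3) + sin(2t)·(-1,-2)), X_2 = e^(-4t)(sin(2t)·(-2,-3) - cos(2t)·(-1,-2)).
General solution: C_1X_1 + C_2X_2.

x(t) = -C_1e^(-4t)sin(2t) - 2C_1e^(-4t)cos(2t) - 2C_2e^(-4t)sin(2t) + C_2e^(-4t)cos(2t), z(t) = -2C_1e^(-4t)sin(2t) - 3C_1e^(-4t)cos(2t) - 3C_2e^(-4t)sin(2t) + 2C_2e^(-4t)cos(2t)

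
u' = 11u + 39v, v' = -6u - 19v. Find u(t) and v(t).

Coefficient matrix A = [[11, 39], [-6, -19]].
Characteristic polynomial det(A - λI) = λ^2 + 8λ + 25 = 0.
Eigenvalues λ = -4 ± 3i (complex conjugate pair).
For λ=-4+3i: an eigenvector is (3,-1) - i(2,-1) = (3 - 2i, -1 + i).
A real fundamental pair from Re and Im of e^((-4+3i)t)v: X_1 = e^(-4t)(cos(3t)·(3,-1) + sin(3t)·(2,-1)), X_2 = e^(-4t)(sin(3t)·(3,-1) - cos(3t)·(2,-1)).
General solution: c_1X_1 + c_2X_2.

u(t) = 2c_1e^(-4t)sin(3t) + 3c_1e^(-4t)cos(3t) + 3c_2e^(-4t)sin(3t) - 2c_2e^(-4t)cos(3t), v(t) = -c_1e^(-4t)sin(3t) - c_1e^(-4t)cos(3t) - c_2e^(-4t)sin(3t) + c_2e^(-4t)cos(3t)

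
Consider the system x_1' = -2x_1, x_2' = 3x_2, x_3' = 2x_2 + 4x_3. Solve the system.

Coefficient matrix A = [[-2, 0, 0], [0, 3, 0], [0, 2, 4]].
det(A - λI) = 0 gives eigenvalues λ = 4, 3, -2.
For λ=4: eigenvector (0,0,1).
For λ=3: eigenvector (0,1,-2).
For λ=-2: eigenvector (1,0,0).
General solution: K_1e^(4t)(0,0,1) + K_2e^(3t)(0,1,-2) + K_3e^(-2t)(1,0,0).

x_1(t) = K_3e^(-2t), x_2(t) = K_2e^(3t), x_3(t) = K_1e^(4t) - 2K_2e^(3t)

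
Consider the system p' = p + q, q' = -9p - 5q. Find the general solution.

p(t) = -K_1e^(-2t) - K_2te^(-2t) - K_2e^(-2t), q(t) = 3K_1e^(-2t) + 3K_2te^(-2t) + 2K_2e^(-2t)

Coefficient matrix A = [[1, 1], [-9, -5]].
Characteristic polynomial det(A - λI) = λ^2 + 4λ + 4 = 0.
Single eigenvalue λ = -2 with algebraic multiplicity 2.
Eigenvector v = (-1,3); generalized eigenvector w with (A-λI)w=v is (-1,2).
General solution: e^(-2t)[K_1·v + K_2·(t·v + w)].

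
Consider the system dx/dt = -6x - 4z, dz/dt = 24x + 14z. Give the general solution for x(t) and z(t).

x(t) = K_1e^(6t) + K_2e^(2t), z(t) = -3K_1e^(6t) - 2K_2e^(2t)

Coefficient matrix A = [[-6, -4], [24, 14]].
Characteristic polynomial det(A - λI) = λ^2 - 8λ + 12 = 0.
Eigenvalues λ = 6, 2.
For λ=6: (A-λI) row 1 is [-12, -4], so an eigenvector is (1, -3).
For λ=2: (A-λI) row 1 is [-8, -4], so an eigenvector is (1, -2).
General solution: K_1e^(6t)(1,-3) + K_2e^(2t)(1,-2).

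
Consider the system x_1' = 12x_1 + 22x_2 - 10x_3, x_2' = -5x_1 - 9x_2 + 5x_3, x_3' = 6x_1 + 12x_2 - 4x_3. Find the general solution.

Coefficient matrix A = [[12, 22, -10], [-5, -9, 5], [6, 12, -4]].
det(A - λI) = 0 gives eigenvalues λ = -4, 1, 2.
For λ=-4: eigenvector (2,-1,1).
For λ=1: eigenvector (-2,1,0).
For λ=2: eigenvector (1,0,1).
General solution: c_1e^(-4t)(2,-1,1) + c_2e^(t)(-2,1,0) + c_3e^(2t)(1,0,1).

x_1(t) = 2c_1e^(-4t) - 2c_2e^(t) + c_3e^(2t), x_2(t) = -c_1e^(-4t) + c_2e^(t), x_3(t) = c_1e^(-4t) + c_3e^(2t)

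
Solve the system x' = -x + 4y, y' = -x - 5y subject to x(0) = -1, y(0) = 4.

x(t) = 14te^(-3t) - e^(-3t), y(t) = -7te^(-3t) + 4e^(-3t)

Coefficient matrix A = [[-1, 4], [-1, -5]].
Characteristic polynomial det(A - λI) = λ^2 + 6λ + 9 = 0.
Single eigenvalue λ = -3 with algebraic multiplicity 2.
Eigenvector v = (-2,1); generalized eigenvector w with (A-λI)w=v is (1,-1).
General solution: e^(-3t)[c_1·v + c_2·(t·v + w)].
Applying x(0)=-1, y(0)=4 gives c_1=-3, c_2=-7.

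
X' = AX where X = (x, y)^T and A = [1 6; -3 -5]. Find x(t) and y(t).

x(t) = -c_1e^(-2t)sin(3t) + c_1e^(-2t)cos(3t) + c_2e^(-2t)sin(3t) + c_2e^(-2t)cos(3t), y(t) = -c_1e^(-2t)cos(3t) - c_2e^(-2t)sin(3t)

Coefficient matrix A = [[1, 6], [-3, -5]].
Characteristic polynomial det(A - λI) = λ^2 + 4λ + 13 = 0.
Eigenvalues λ = -2 ± 3i (complex conjugate pair).
For λ=-2+3i: an eigenvector is (1,-1) - i(-1,0) = (1 + i, -1).
A real fundamental pair from Re and Im of e^((-2+3i)t)v: X_1 = e^(-2t)(cos(3t)·(1,-1) + sin(3t)·(-1,0)), X_2 = e^(-2t)(sin(3t)·(1,-1) - cos(3t)·(-1,0)).
General solution: c_1X_1 + c_2X_2.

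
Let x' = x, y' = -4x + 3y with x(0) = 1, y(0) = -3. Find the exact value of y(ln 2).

A = [[1,0],[-4,3]]; eigenvalues λ = 3, 1.
Eigenvectors: (0,1) for λ=3, (1,2) for λ=1.
From the initial condition, c_1 = -5, c_2 = 1.
y(ln 2) = (-5)(2^3)(1) + (1)(2^1)(2) = -36.

-36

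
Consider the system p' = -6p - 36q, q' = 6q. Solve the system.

p(t) = 3c_1e^(6t) - c_2e^(-6t), q(t) = -c_1e^(6t)

Coefficient matrix A = [[-6, -36], [0, 6]].
Characteristic polynomial det(A - λI) = λ^2 - 36 = 0.
Eigenvalues λ = 6, -6.
For λ=6: (A-λI) row 1 is [-12, -36], so an eigenvector is (3, -1).
For λ=-6: (A-λI) row 1 is [0, -36], so an eigenvector is (-1, 0).
General solution: c_1e^(6t)(3,-1) + c_2e^(-6t)(-1,0).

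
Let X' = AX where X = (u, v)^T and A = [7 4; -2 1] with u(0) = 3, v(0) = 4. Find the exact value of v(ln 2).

-136

A = [[7,4],[-2,1]]; eigenvalues λ = 3, 5.
Eigenvectors: (1,-1) for λ=3, (-2,1) for λ=5.
From the initial condition, c_1 = -11, c_2 = -7.
v(ln 2) = (-11)(2^3)(-1) + (-7)(2^5)(1) = -136.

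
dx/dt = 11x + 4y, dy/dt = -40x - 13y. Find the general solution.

Coefficient matrix A = [[11, 4], [-40, -13]].
Characteristic polynomial det(A - λI) = λ^2 + 2λ + 17 = 0.
Eigenvalues λ = -1 ± 4i (complex conjugate pair).
For λ=-1+4i: an eigenvector is (1,-3) - i(0,-1) = (1, -3 + i).
A real fundamental pair from Re and Im of e^((-1+4i)t)v: X_1 = e^(-t)(cos(4t)·(1,-3) + sin(4t)·(0,-1)), X_2 = e^(-t)(sin(4t)·(1,-3) - cos(4t)·(0,-1)).
General solution: C_1X_1 + C_2X_2.

x(t) = C_1e^(-t)cos(4t) + C_2e^(-t)sin(4t), y(t) = -C_1e^(-t)sin(4t) - 3C_1e^(-t)cos(4t) - 3C_2e^(-t)sin(4t) + C_2e^(-t)cos(4t)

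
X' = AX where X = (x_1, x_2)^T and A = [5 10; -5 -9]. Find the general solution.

Coefficient matrix A = [[5, 10], [-5, -9]].
Characteristic polynomial det(A - λI) = λ^2 + 4λ + 5 = 0.
Eigenvalues λ = -2 ± i (complex conjugate pair).
For λ=-2+i: an eigenvector is (1,-1) - i(-3,2) = (1 + 3i, -1 - 2i).
A real fundamental pair from Re and Im of e^((-2+i)t)v: X_1 = e^(-2t)(cos(t)·(1,-1) + sin(t)·(-3,2)), X_2 = e^(-2t)(sin(t)·(1,-1) - cos(t)·(-3,2)).
General solution: c_1X_1 + c_2X_2.

x_1(t) = -3c_1e^(-2t)sin(t) + c_1e^(-2t)cos(t) + c_2e^(-2t)sin(t) + 3c_2e^(-2t)cos(t), x_2(t) = 2c_1e^(-2t)sin(t) - c_1e^(-2t)cos(t) - c_2e^(-2t)sin(t) - 2c_2e^(-2t)cos(t)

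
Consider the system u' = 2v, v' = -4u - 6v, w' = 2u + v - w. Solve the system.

Coefficient matrix A = [[0, 2, 0], [-4, -6, 0], [2, 1, -1]].
det(A - λI) = 0 gives eigenvalues λ = -4, -2, -1.
For λ=-4: eigenvector (-1,2,0).
For λ=-2: eigenvector (-1,1,1).
For λ=-1: eigenvector (0,0,1).
General solution: K_1e^(-4t)(-1,2,0) + K_2e^(-2t)(-1,1,1) + K_3e^(-t)(0,0,1).

u(t) = -K_1e^(-4t) - K_2e^(-2t), v(t) = 2K_1e^(-4t) + K_2e^(-2t), w(t) = K_2e^(-2t) + K_3e^(-t)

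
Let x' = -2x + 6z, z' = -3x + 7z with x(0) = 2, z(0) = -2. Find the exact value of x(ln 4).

-1504

A = [[-2,6],[-3,7]]; eigenvalues λ = 1, 4.
Eigenvectors: (-2,-1) for λ=1, (1,1) for λ=4.
From the initial condition, c_1 = -4, c_2 = -6.
x(ln 4) = (-4)(4^1)(-2) + (-6)(4^4)(1) = -1504.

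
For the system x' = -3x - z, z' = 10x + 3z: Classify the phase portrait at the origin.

center

A = [[-3,-1],[10,3]]; det(A-λI) = λ^2 + 1.
λ = 0 ± i: zero real part.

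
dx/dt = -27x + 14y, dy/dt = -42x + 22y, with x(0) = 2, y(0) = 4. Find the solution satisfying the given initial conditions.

x(t) = 2e^(t), y(t) = 4e^(t)

Coefficient matrix A = [[-27, 14], [-42, 22]].
Characteristic polynomial det(A - λI) = λ^2 + 5λ - 6 = 0.
Eigenvalues λ = -6, 1.
For λ=-6: (A-λI) row 1 is [-21, 14], so an eigenvector is (-2, -3).
For λ=1: (A-λI) row 1 is [-28, 14], so an eigenvector is (-1, -2).
General solution: C_1e^(-6t)(-2,-3) + C_2e^(t)(-1,-2).
Applying x(0)=2, y(0)=4 gives C_1=0, C_2=-2.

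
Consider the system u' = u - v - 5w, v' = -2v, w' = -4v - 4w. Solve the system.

Coefficient matrix A = [[1, -1, -5], [0, -2, 0], [0, -4, -4]].
det(A - λI) = 0 gives eigenvalues λ = 1, -2, -4.
For λ=1: eigenvector (1,0,0).
For λ=-2: eigenvector (-3,1,-2).
For λ=-4: eigenvector (1,0,1).
General solution: C_1e^(t)(1,0,0) + C_2e^(-2t)(-3,1,-2) + C_3e^(-4t)(1,0,1).

u(t) = C_1e^(t) - 3C_2e^(-2t) + C_3e^(-4t), v(t) = C_2e^(-2t), w(t) = -2C_2e^(-2t) + C_3e^(-4t)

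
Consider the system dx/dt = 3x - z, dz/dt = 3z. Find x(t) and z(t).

x(t) = C_1e^(3t) + C_2te^(3t) - 2C_2e^(3t), z(t) = -C_2e^(3t)

Coefficient matrix A = [[3, -1], [0, 3]].
Characteristic polynomial det(A - λI) = λ^2 - 6λ + 9 = 0.
Single eigenvalue λ = 3 with algebraic multiplicity 2.
Eigenvector v = (1,0); generalized eigenvector w with (A-λI)w=v is (-2,-1).
General solution: e^(3t)[C_1·v + C_2·(t·v + w)].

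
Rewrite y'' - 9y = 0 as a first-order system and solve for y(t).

y(t) = C_1e^(3t) + C_2e^(-3t)

Let x_1 = y, x_2 = y'. Then x_1' = x_2 and x_2' = 9x_1.
A = [[0,1],[9,0]]; det(A-λI) = λ^2 - 9.
Eigenvalues λ = 3, -3 with eigenvectors (1,3), (1,-3).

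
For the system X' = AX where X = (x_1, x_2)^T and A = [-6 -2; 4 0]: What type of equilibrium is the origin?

stable node

A = [[-6,-2],[4,0]]; det(A-λI) = λ^2 + 6λ + 8.
λ = -4, -2: both negative.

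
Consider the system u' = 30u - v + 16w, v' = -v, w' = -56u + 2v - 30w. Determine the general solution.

Coefficient matrix A = [[30, -1, 16], [0, -1, 0], [-56, 2, -30]].
det(A - λI) = 0 gives eigenvalues λ = -1, -2, 2.
For λ=-1: eigenvector (-1,1,2).
For λ=-2: eigenvector (1,0,-2).
For λ=2: eigenvector (4,0,-7).
General solution: K_1e^(-t)(-1,1,2) + K_2e^(-2t)(1,0,-2) + K_3e^(2t)(4,0,-7).

u(t) = -K_1e^(-t) + K_2e^(-2t) + 4K_3e^(2t), v(t) = K_1e^(-t), w(t) = 2K_1e^(-t) - 2K_2e^(-2t) - 7K_3e^(2t)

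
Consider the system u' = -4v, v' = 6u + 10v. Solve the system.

Coefficient matrix A = [[0, -4], [6, 10]].
Characteristic polynomial det(A - λI) = λ^2 - 10λ + 24 = 0.
Eigenvalues λ = 6, 4.
For λ=6: (A-λI) row 1 is [-6, -4], so an eigenvector is (-2, 3).
For λ=4: (A-λI) row 1 is [-4, -4], so an eigenvector is (-1, 1).
General solution: K_1e^(6t)(-2,3) + K_2e^(4t)(-1,1).

u(t) = -2K_1e^(6t) - K_2e^(4t), v(t) = 3K_1e^(6t) + K_2e^(4t)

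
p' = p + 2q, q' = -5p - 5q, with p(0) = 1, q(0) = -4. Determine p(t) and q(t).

Coefficient matrix A = [[1, 2], [-5, -5]].
Characteristic polynomial det(A - λI) = λ^2 + 4λ + 5 = 0.
Eigenvalues λ = -2 ± i (complex conjugate pair).
For λ=-2+i: an eigenvector is (1,-2) - i(-1,1) = (1 + i, -2 - i).
A real fundamental pair from Re and Im of e^((-2+i)t)v: X_1 = e^(-2t)(cos(t)·(1,-2) + sin(t)·(-1,1)), X_2 = e^(-2t)(sin(t)·(1,-2) - cos(t)·(-1,1)).
General solution: c_1X_1 + c_2X_2.
Applying p(0)=1, q(0)=-4 gives c_1=3, c_2=-2.

p(t) = -5e^(-2t)sin(t) + e^(-2t)cos(t), q(t) = 7e^(-2t)sin(t) - 4e^(-2t)cos(t)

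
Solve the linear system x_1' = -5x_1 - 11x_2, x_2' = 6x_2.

x_1(t) = -c_1e^(-5t) - c_2e^(6t), x_2(t) = c_2e^(6t)

Coefficient matrix A = [[-5, -11], [0, 6]].
Characteristic polynomial det(A - λI) = λ^2 - λ - 30 = 0.
Eigenvalues λ = -5, 6.
For λ=-5: (A-λI) row 1 is [0, -11], so an eigenvector is (-1, 0).
For λ=6: (A-λI) row 1 is [-11, -11], so an eigenvector is (-1, 1).
General solution: c_1e^(-5t)(-1,0) + c_2e^(6t)(-1,1).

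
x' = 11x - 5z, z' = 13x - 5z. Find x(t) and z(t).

x(t) = 2c_1e^(3t)sin(t) - c_1e^(3t)cos(t) - c_2e^(3t)sin(t) - 2c_2e^(3t)cos(t), z(t) = 3c_1e^(3t)sin(t) - 2c_1e^(3t)cos(t) - 2c_2e^(3t)sin(t) - 3c_2e^(3t)cos(t)

Coefficient matrix A = [[11, -5], [13, -5]].
Characteristic polynomial det(A - λI) = λ^2 - 6λ + 10 = 0.
Eigenvalues λ = 3 ± i (complex conjugate pair).
For λ=3+i: an eigenvector is (-1,-2) - i(2,3) = (-1 - 2i, -2 - 3i).
A real fundamental pair from Re and Im of e^((3+i)t)v: X_1 = e^(3t)(cos(t)·(-1,-2) + sin(t)·(2,3)), X_2 = e^(3t)(sin(t)·(-1,-2) - cos(t)·(2,3)).
General solution: c_1X_1 + c_2X_2.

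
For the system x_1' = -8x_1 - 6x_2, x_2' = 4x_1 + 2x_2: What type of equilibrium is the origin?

stable node

A = [[-8,-6],[4,2]]; det(A-λI) = λ^2 + 6λ + 8.
λ = -2, -4: both negative.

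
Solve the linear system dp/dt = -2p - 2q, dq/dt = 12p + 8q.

p(t) = c_1e^(2t) - c_2e^(4t), q(t) = -2c_1e^(2t) + 3c_2e^(4t)

Coefficient matrix A = [[-2, -2], [12, 8]].
Characteristic polynomial det(A - λI) = λ^2 - 6λ + 8 = 0.
Eigenvalues λ = 2, 4.
For λ=2: (A-λI) row 1 is [-4, -2], so an eigenvector is (1, -2).
For λ=4: (A-λI) row 1 is [-6, -2], so an eigenvector is (-1, 3).
General solution: c_1e^(2t)(1,-2) + c_2e^(4t)(-1,3).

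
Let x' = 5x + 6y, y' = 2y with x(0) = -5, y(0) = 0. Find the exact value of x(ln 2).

A = [[5,6],[0,2]]; eigenvalues λ = 2, 5.
Eigenvectors: (2,-1) for λ=2, (1,0) for λ=5.
From the initial condition, c_1 = 0, c_2 = -5.
x(ln 2) = (0)(2^2)(2) + (-5)(2^5)(1) = -160.

-160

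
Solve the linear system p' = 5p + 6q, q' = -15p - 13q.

Coefficient matrix A = [[5, 6], [-15, -13]].
Characteristic polynomial det(A - λI) = λ^2 + 8λ + 25 = 0.
Eigenvalues λ = -4 ± 3i (complex conjugate pair).
For λ=-4+3i: an eigenvector is (-1,1) - i(-1,2) = (-1 + i, 1 - 2i).
A real fundamental pair from Re and Im of e^((-4+3i)t)v: X_1 = e^(-4t)(cos(3t)·(-1,1) + sin(3t)·(-1,2)), X_2 = e^(-4t)(sin(3t)·(-1,1) - cos(3t)·(-1,2)).
General solution: K_1X_1 + K_2X_2.

p(t) = -K_1e^(-4t)sin(3t) - K_1e^(-4t)cos(3t) - K_2e^(-4t)sin(3t) + K_2e^(-4t)cos(3t), q(t) = 2K_1e^(-4t)sin(3t) + K_1e^(-4t)cos(3t) + K_2e^(-4t)sin(3t) - 2K_2e^(-4t)cos(3t)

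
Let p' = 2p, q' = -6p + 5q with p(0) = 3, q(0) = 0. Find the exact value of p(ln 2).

A = [[2,0],[-6,5]]; eigenvalues λ = 5, 2.
Eigenvectors: (0,1) for λ=5, (-1,-2) for λ=2.
From the initial condition, c_1 = -6, c_2 = -3.
p(ln 2) = (-6)(2^5)(0) + (-3)(2^2)(-1) = 12.

12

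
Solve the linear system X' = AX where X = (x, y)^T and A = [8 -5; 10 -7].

x(t) = -K_1e^(3t) - K_2e^(-2t), y(t) = -K_1e^(3t) - 2K_2e^(-2t)

Coefficient matrix A = [[8, -5], [10, -7]].
Characteristic polynomial det(A - λI) = λ^2 - λ - 6 = 0.
Eigenvalues λ = 3, -2.
For λ=3: (A-λI) row 1 is [5, -5], so an eigenvector is (-1, -1).
For λ=-2: (A-λI) row 1 is [10, -5], so an eigenvector is (-1, -2).
General solution: K_1e^(3t)(-1,-1) + K_2e^(-2t)(-1,-2).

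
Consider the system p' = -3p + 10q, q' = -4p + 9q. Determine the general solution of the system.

p(t) = -2c_1e^(3t)sin(2t) - c_1e^(3t)cos(2t) - c_2e^(3t)sin(2t) + 2c_2e^(3t)cos(2t), q(t) = -c_1e^(3t)sin(2t) - c_1e^(3t)cos(2t) - c_2e^(3t)sin(2t) + c_2e^(3t)cos(2t)

Coefficient matrix A = [[-3, 10], [-4, 9]].
Characteristic polynomial det(A - λI) = λ^2 - 6λ + 13 = 0.
Eigenvalues λ = 3 ± 2i (complex conjugate pair).
For λ=3+2i: an eigenvector is (-1,-1) - i(-2,-1) = (-1 + 2i, -1 + i).
A real fundamental pair from Re and Im of e^((3+2i)t)v: X_1 = e^(3t)(cos(2t)·(-1,-1) + sin(2t)·(-2,-1)), X_2 = e^(3t)(sin(2t)·(-1,-1) - cos(2t)·(-2,-1)).
General solution: c_1X_1 + c_2X_2.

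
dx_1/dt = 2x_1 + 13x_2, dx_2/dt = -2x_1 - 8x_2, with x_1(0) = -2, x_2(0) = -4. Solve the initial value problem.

Coefficient matrix A = [[2, 13], [-2, -8]].
Characteristic polynomial det(A - λI) = λ^2 + 6λ + 10 = 0.
Eigenvalues λ = -3 ± i (complex conjugate pair).
For λ=-3+i: an eigenvector is (-3,1) - i(-2,1) = (-3 + 2i, 1 - i).
A real fundamental pair from Re and Im of e^((-3+i)t)v: X_1 = e^(-3t)(cos(t)·(-3,1) + sin(t)·(-2,1)), X_2 = e^(-3t)(sin(t)·(-3,1) - cos(t)·(-2,1)).
General solution: c_1X_1 + c_2X_2.
Applying x_1(0)=-2, x_2(0)=-4 gives c_1=10, c_2=14.

x_1(t) = -62e^(-3t)sin(t) - 2e^(-3t)cos(t), x_2(t) = 24e^(-3t)sin(t) - 4e^(-3t)cos(t)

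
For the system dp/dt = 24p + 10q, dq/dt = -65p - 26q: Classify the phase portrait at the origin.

A = [[24,10],[-65,-26]]; det(A-λI) = λ^2 + 2λ + 26.
λ = -1 ± 5i: negative real part.

stable spiral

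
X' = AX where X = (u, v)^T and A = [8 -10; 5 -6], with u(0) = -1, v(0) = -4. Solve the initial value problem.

u(t) = 33e^(t)sin(t) - e^(t)cos(t), v(t) = 23e^(t)sin(t) - 4e^(t)cos(t)

Coefficient matrix A = [[8, -10], [5, -6]].
Characteristic polynomial det(A - λI) = λ^2 - 2λ + 2 = 0.
Eigenvalues λ = 1 ± i (complex conjugate pair).
For λ=1+i: an eigenvector is (3,2) - i(1,1) = (3 - i, 2 - i).
A real fundamental pair from Re and Im of e^((1+i)t)v: X_1 = e^(t)(cos(t)·(3,2) + sin(t)·(1,1)), X_2 = e^(t)(sin(t)·(3,2) - cos(t)·(1,1)).
General solution: c_1X_1 + c_2X_2.
Applying u(0)=-1, v(0)=-4 gives c_1=3, c_2=10.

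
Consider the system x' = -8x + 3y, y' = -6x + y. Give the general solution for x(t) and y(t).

Coefficient matrix A = [[-8, 3], [-6, 1]].
Characteristic polynomial det(A - λI) = λ^2 + 7λ + 10 = 0.
Eigenvalues λ = -2, -5.
For λ=-2: (A-λI) row 1 is [-6, 3], so an eigenvector is (1, 2).
For λ=-5: (A-λI) row 1 is [-3, 3], so an eigenvector is (-1, -1).
General solution: K_1e^(-2t)(1,2) + K_2e^(-5t)(-1,-1).

x(t) = K_1e^(-2t) - K_2e^(-5t), y(t) = 2K_1e^(-2t) - K_2e^(-5t)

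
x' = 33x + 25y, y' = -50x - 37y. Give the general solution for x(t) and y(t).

Coefficient matrix A = [[33, 25], [-50, -37]].
Characteristic polynomial det(A - λI) = λ^2 + 4λ + 29 = 0.
Eigenvalues λ = -2 ± 5i (complex conjugate pair).
For λ=-2+5i: an eigenvector is (-2,3) - i(1,-1) = (-2 - i, 3 + i).
A real fundamental pair from Re and Im of e^((-2+5i)t)v: X_1 = e^(-2t)(cos(5t)·(-2,3) + sin(5t)·(1,-1)), X_2 = e^(-2t)(sin(5t)·(-2,3) - cos(5t)·(1,-1)).
General solution: K_1X_1 + K_2X_2.

x(t) = K_1e^(-2t)sin(5t) - 2K_1e^(-2t)cos(5t) - 2K_2e^(-2t)sin(5t) - K_2e^(-2t)cos(5t), y(t) = -K_1e^(-2t)sin(5t) + 3K_1e^(-2t)cos(5t) + 3K_2e^(-2t)sin(5t) + K_2e^(-2t)cos(5t)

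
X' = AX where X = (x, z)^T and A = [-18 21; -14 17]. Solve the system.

Coefficient matrix A = [[-18, 21], [-14, 17]].
Characteristic polynomial det(A - λI) = λ^2 + λ - 12 = 0.
Eigenvalues λ = -4, 3.
For λ=-4: (A-λI) row 1 is [-14, 21], so an eigenvector is (3, 2).
For λ=3: (A-λI) row 1 is [-21, 21], so an eigenvector is (1, 1).
General solution: K_1e^(-4t)(3,2) + K_2e^(3t)(1,1).

x(t) = 3K_1e^(-4t) + K_2e^(3t), z(t) = 2K_1e^(-4t) + K_2e^(3t)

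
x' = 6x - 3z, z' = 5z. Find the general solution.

x(t) = -3C_1e^(5t) + C_2e^(6t), z(t) = -C_1e^(5t)

Coefficient matrix A = [[6, -3], [0, 5]].
Characteristic polynomial det(A - λI) = λ^2 - 11λ + 30 = 0.
Eigenvalues λ = 5, 6.
For λ=5: (A-λI) row 1 is [1, -3], so an eigenvector is (-3, -1).
For λ=6: (A-λI) row 1 is [0, -3], so an eigenvector is (1, 0).
General solution: C_1e^(5t)(-3,-1) + C_2e^(6t)(1,0).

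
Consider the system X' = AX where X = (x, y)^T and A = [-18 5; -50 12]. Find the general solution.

Coefficient matrix A = [[-18, 5], [-50, 12]].
Characteristic polynomial det(A - λI) = λ^2 + 6λ + 34 = 0.
Eigenvalues λ = -3 ± 5i (complex conjugate pair).
For λ=-3+5i: an eigenvector is (0,-1) - i(-1,-3) = (0 + i, -1 + 3i).
A real fundamental pair from Re and Im of e^((-3+5i)t)v: X_1 = e^(-3t)(cos(5t)·(0,-1) + sin(5t)·(-1,-3)), X_2 = e^(-3t)(sin(5t)·(0,-1) - cos(5t)·(-1,-3)).
General solution: K_1X_1 + K_2X_2.

x(t) = -K_1e^(-3t)sin(5t) + K_2e^(-3t)cos(5t), y(t) = -3K_1e^(-3t)sin(5t) - K_1e^(-3t)cos(5t) - K_2e^(-3t)sin(5t) + 3K_2e^(-3t)cos(5t)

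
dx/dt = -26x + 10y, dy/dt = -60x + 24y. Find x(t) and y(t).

x(t) = K_1e^(-6t) + K_2e^(4t), y(t) = 2K_1e^(-6t) + 3K_2e^(4t)

Coefficient matrix A = [[-26, 10], [-60, 24]].
Characteristic polynomial det(A - λI) = λ^2 + 2λ - 24 = 0.
Eigenvalues λ = -6, 4.
For λ=-6: (A-λI) row 1 is [-20, 10], so an eigenvector is (1, 2).
For λ=4: (A-λI) row 1 is [-30, 10], so an eigenvector is (1, 3).
General solution: K_1e^(-6t)(1,2) + K_2e^(4t)(1,3).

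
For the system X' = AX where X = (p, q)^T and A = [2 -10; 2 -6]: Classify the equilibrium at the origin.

stable spiral

A = [[2,-10],[2,-6]]; det(A-λI) = λ^2 + 4λ + 8.
λ = -2 ± 2i: negative real part.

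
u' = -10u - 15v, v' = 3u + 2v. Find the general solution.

Coefficient matrix A = [[-10, -15], [3, 2]].
Characteristic polynomial det(A - λI) = λ^2 + 8λ + 25 = 0.
Eigenvalues λ = -4 ± 3i (complex conjugate pair).
For λ=-4+3i: an eigenvector is (1,0) - i(-2,1) = (1 + 2i, 0 - i).
A real fundamental pair from Re and Im of e^((-4+3i)t)v: X_1 = e^(-4t)(cos(3t)·(1,0) + sin(3t)·(-2,1)), X_2 = e^(-4t)(sin(3t)·(1,0) - cos(3t)·(-2,1)).
General solution: K_1X_1 + K_2X_2.

u(t) = -2K_1e^(-4t)sin(3t) + K_1e^(-4t)cos(3t) + K_2e^(-4t)sin(3t) + 2K_2e^(-4t)cos(3t), v(t) = K_1e^(-4t)sin(3t) - K_2e^(-4t)cos(3t)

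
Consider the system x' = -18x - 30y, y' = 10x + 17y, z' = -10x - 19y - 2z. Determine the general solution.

Coefficient matrix A = [[-18, -30, 0], [10, 17, 0], [-10, -19, -2]].
det(A - λI) = 0 gives eigenvalues λ = 2, -3, -2.
For λ=2: eigenvector (-3,2,-2).
For λ=-3: eigenvector (-2,1,-1).
For λ=-2: eigenvector (0,0,1).
General solution: K_1e^(2t)(-3,2,-2) + K_2e^(-3t)(-2,1,-1) + K_3e^(-2t)(0,0,1).

x(t) = -3K_1e^(2t) - 2K_2e^(-3t), y(t) = 2K_1e^(2t) + K_2e^(-3t), z(t) = -2K_1e^(2t) - K_2e^(-3t) + K_3e^(-2t)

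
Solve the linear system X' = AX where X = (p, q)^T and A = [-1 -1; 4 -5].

p(t) = C_1e^(-3t) + C_2te^(-3t), q(t) = 2C_1e^(-3t) + 2C_2te^(-3t) - C_2e^(-3t)

Coefficient matrix A = [[-1, -1], [4, -5]].
Characteristic polynomial det(A - λI) = λ^2 + 6λ + 9 = 0.
Single eigenvalue λ = -3 with algebraic multiplicity 2.
Eigenvector v = (1,2); generalized eigenvector w with (A-λI)w=v is (0,-1).
General solution: e^(-3t)[C_1·v + C_2·(t·v + w)].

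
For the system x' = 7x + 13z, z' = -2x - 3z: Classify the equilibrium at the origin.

unstable spiral

A = [[7,13],[-2,-3]]; det(A-λI) = λ^2 - 4λ + 5.
λ = 2 ± i: positive real part.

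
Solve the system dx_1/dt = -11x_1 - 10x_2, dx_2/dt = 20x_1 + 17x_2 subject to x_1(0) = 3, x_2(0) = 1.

Coefficient matrix A = [[-11, -10], [20, 17]].
Characteristic polynomial det(A - λI) = λ^2 - 6λ + 13 = 0.
Eigenvalues λ = 3 ± 2i (complex conjugate pair).
For λ=3+2i: an eigenvector is (2,-3) - i(1,-1) = (2 - i, -3 + i).
A real fundamental pair from Re and Im of e^((3+2i)t)v: X_1 = e^(3t)(cos(2t)·(2,-3) + sin(2t)·(1,-1)), X_2 = e^(3t)(sin(2t)·(2,-3) - cos(2t)·(1,-1)).
General solution: c_1X_1 + c_2X_2.
Applying x_1(0)=3, x_2(0)=1 gives c_1=-4, c_2=-11.

x_1(t) = -26e^(3t)sin(2t) + 3e^(3t)cos(2t), x_2(t) = 37e^(3t)sin(2t) + e^(3t)cos(2t)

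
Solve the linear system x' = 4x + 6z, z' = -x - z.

x(t) = 2c_1e^(t) - 3c_2e^(2t), z(t) = -c_1e^(t) + c_2e^(2t)

Coefficient matrix A = [[4, 6], [-1, -1]].
Characteristic polynomial det(A - λI) = λ^2 - 3λ + 2 = 0.
Eigenvalues λ = 1, 2.
For λ=1: (A-λI) row 1 is [3, 6], so an eigenvector is (2, -1).
For λ=2: (A-λI) row 1 is [2, 6], so an eigenvector is (-3, 1).
General solution: c_1e^(t)(2,-1) + c_2e^(2t)(-3,1).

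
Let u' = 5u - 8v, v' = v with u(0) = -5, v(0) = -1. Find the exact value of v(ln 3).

-3

A = [[5,-8],[0,1]]; eigenvalues λ = 1, 5.
Eigenvectors: (2,1) for λ=1, (1,0) for λ=5.
From the initial condition, c_1 = -1, c_2 = -3.
v(ln 3) = (-1)(3^1)(1) + (-3)(3^5)(0) = -3.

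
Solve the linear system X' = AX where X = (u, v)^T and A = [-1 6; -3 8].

Coefficient matrix A = [[-1, 6], [-3, 8]].
Characteristic polynomial det(A - λI) = λ^2 - 7λ + 10 = 0.
Eigenvalues λ = 5, 2.
For λ=5: (A-λI) row 1 is [-6, 6], so an eigenvector is (-1, -1).
For λ=2: (A-λI) row 1 is [-3, 6], so an eigenvector is (2, 1).
General solution: K_1e^(5t)(-1,-1) + K_2e^(2t)(2,1).

u(t) = -K_1e^(5t) + 2K_2e^(2t), v(t) = -K_1e^(5t) + K_2e^(2t)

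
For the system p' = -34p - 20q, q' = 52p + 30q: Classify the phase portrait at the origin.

stable spiral

A = [[-34,-20],[52,30]]; det(A-λI) = λ^2 + 4λ + 20.
λ = -2 ± 4i: negative real part.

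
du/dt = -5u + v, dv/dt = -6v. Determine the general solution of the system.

u(t) = C_1e^(-6t) - C_2e^(-5t), v(t) = -C_1e^(-6t)

Coefficient matrix A = [[-5, 1], [0, -6]].
Characteristic polynomial det(A - λI) = λ^2 + 11λ + 30 = 0.
Eigenvalues λ = -6, -5.
For λ=-6: (A-λI) row 1 is [1, 1], so an eigenvector is (1, -1).
For λ=-5: (A-λI) row 1 is [0, 1], so an eigenvector is (-1, 0).
General solution: C_1e^(-6t)(1,-1) + C_2e^(-5t)(-1,0).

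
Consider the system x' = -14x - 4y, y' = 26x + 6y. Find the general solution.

x(t) = -c_1e^(-4t)sin(2t) - c_1e^(-4t)cos(2t) - c_2e^(-4t)sin(2t) + c_2e^(-4t)cos(2t), y(t) = 2c_1e^(-4t)sin(2t) + 3c_1e^(-4t)cos(2t) + 3c_2e^(-4t)sin(2t) - 2c_2e^(-4t)cos(2t)

Coefficient matrix A = [[-14, -4], [26, 6]].
Characteristic polynomial det(A - λI) = λ^2 + 8λ + 20 = 0.
Eigenvalues λ = -4 ± 2i (complex conjugate pair).
For λ=-4+2i: an eigenvector is (-1,3) - i(-1,2) = (-1 + i, 3 - 2i).
A real fundamental pair from Re and Im of e^((-4+2i)t)v: X_1 = e^(-4t)(cos(2t)·(-1,3) + sin(2t)·(-1,2)), X_2 = e^(-4t)(sin(2t)·(-1,3) - cos(2t)·(-1,2)).
General solution: c_1X_1 + c_2X_2.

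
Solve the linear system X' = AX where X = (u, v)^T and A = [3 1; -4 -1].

u(t) = c_1e^(t) + c_2te^(t) + c_2e^(t), v(t) = -2c_1e^(t) - 2c_2te^(t) - c_2e^(t)

Coefficient matrix A = [[3, 1], [-4, -1]].
Characteristic polynomial det(A - λI) = λ^2 - 2λ + 1 = 0.
Single eigenvalue λ = 1 with algebraic multiplicity 2.
Eigenvector v = (1,-2); generalized eigenvector w with (A-λI)w=v is (1,-1).
General solution: e^(t)[c_1·v + c_2·(t·v + w)].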